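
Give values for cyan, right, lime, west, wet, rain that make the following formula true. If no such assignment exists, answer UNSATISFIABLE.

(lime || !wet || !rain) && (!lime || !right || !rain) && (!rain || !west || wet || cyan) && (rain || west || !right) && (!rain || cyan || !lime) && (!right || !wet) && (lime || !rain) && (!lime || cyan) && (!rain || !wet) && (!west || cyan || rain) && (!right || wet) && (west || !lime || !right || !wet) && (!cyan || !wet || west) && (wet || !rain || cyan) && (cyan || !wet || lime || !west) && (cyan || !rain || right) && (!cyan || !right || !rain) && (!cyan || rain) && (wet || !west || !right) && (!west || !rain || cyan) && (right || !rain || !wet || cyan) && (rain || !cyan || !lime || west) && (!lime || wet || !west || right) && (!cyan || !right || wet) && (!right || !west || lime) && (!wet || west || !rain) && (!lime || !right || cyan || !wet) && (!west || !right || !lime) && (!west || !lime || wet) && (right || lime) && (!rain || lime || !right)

Try right = false.
Unit clause (lime) forces lime = true.
Unit clause (cyan) forces cyan = true.
Unit clause (rain) forces rain = true.
Unit clause (!wet) forces wet = false.
Unit clause (!west) forces west = false.
This assignment satisfies each clause.

cyan ↦ true; right ↦ false; lime ↦ true; west ↦ false; wet ↦ false; rain ↦ true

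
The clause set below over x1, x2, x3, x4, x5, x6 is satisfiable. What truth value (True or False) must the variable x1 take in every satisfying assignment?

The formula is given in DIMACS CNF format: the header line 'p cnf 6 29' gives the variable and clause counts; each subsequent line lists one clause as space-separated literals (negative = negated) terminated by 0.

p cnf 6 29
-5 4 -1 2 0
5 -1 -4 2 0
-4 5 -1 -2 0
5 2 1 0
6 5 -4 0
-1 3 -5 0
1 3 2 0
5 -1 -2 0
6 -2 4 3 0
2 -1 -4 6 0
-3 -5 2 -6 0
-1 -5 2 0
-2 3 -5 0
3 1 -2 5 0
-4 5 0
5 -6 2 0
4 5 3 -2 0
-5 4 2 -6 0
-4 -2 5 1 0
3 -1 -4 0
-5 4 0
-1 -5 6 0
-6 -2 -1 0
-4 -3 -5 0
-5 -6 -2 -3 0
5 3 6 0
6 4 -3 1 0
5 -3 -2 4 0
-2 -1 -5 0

True

Suppose x1 = False.
Suppose x5 = True.
Unit clause (x4) forces x4 = True.
Unit clause (¬x3) forces x3 = False.
Unit clause (x2) forces x2 = True.
But (¬x2) is also a unit clause — contradiction.
That branch fails; take x5 = False instead.
Unit clause (x2) forces x2 = True.
Unit clause (x3) forces x3 = True.
Unit clause (¬x4) forces x4 = False.
But (x4) is also a unit clause — contradiction.
Neither x5 = True nor x5 = False works.
So every satisfying assignment has x1 = True.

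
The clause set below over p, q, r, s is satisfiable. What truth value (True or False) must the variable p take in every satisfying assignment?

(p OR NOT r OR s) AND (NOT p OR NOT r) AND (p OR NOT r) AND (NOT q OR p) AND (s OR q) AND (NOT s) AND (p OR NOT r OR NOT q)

True

Suppose p = false.
The clause (NOT r) is unit, so r = false.
The clause (NOT q) is unit, so q = false.
The clause (s) is unit, so s = true.
But (NOT s) is also a unit clause — contradiction.
So every satisfying assignment has p = True.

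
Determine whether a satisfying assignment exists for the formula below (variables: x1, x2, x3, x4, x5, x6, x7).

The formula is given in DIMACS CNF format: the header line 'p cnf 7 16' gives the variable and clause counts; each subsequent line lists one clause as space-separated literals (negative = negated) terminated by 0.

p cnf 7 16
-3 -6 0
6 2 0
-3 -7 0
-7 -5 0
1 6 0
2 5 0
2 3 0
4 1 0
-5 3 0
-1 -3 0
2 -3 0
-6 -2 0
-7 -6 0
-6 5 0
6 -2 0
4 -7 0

Case x3 = False:
The clause (x2) is unit, so x2 = True.
The clause (¬x5) is unit, so x5 = False.
The clause (¬x6) is unit, so x6 = False.
That conflicts with the unit clause (x6).
Backtrack on x3: now try x3 = True.
The clause (¬x6) is unit, so x6 = False.
The clause (x2) is unit, so x2 = True.
That conflicts with the unit clause (¬x2).
Neither x3 = True nor x3 = False works.
No assignment satisfies every clause.

No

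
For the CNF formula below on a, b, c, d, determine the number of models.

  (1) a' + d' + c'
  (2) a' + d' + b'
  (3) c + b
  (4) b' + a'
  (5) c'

There are 2^4 = 16 truth assignments over (a, b, c, d).
Check each against the 5 clauses (columns in the order a, b, c, d):
  F F F F  ✗ fails (c + b)
  F F F T  ✗ fails (c + b)
  F F T F  ✗ fails (c')
  F F T T  ✗ fails (c')
  F T F F  ✓ satisfies all
  F T F T  ✓ satisfies all
  F T T F  ✗ fails (c')
  F T T T  ✗ fails (c')
  T F F F  ✗ fails (c + b)
  T F F T  ✗ fails (c + b)
  T F T F  ✗ fails (c')
  T F T T  ✗ fails (a' + d' + c')
  T T F F  ✗ fails (b' + a')
  T T F T  ✗ fails (a' + d' + b')
  T T T F  ✗ fails (b' + a')
  T T T T  ✗ fails (a' + d' + c')
2 of the 16 rows are models.

2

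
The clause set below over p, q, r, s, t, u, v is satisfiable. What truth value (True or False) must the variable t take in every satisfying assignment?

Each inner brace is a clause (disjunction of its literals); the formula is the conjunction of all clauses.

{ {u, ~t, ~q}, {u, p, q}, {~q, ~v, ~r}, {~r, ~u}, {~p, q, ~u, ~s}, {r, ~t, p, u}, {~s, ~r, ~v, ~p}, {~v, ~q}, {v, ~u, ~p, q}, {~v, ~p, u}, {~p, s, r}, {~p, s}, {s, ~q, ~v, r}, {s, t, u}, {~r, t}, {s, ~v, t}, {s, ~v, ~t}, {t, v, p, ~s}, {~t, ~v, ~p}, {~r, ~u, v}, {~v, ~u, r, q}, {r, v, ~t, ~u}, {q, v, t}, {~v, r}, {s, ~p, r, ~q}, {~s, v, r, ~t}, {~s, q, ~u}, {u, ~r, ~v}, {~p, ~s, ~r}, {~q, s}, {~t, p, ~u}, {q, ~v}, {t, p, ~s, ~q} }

Suppose t = 1.
Try u = 1.
Unit clause (~r) forces r = 0.
Unit clause (v) forces v = 1.
Now (~v) is unsatisfied and unit — conflict.
Undo u and try u = 0.
Unit clause (~q) forces q = 0.
Unit clause (p) forces p = 1.
Unit clause (~v) forces v = 0.
Unit clause (s) forces s = 1.
Unit clause (r) forces r = 1.
Now (~r) is unsatisfied and unit — conflict.
Either choice for u ends in contradiction.
So every satisfying assignment has t = False.

False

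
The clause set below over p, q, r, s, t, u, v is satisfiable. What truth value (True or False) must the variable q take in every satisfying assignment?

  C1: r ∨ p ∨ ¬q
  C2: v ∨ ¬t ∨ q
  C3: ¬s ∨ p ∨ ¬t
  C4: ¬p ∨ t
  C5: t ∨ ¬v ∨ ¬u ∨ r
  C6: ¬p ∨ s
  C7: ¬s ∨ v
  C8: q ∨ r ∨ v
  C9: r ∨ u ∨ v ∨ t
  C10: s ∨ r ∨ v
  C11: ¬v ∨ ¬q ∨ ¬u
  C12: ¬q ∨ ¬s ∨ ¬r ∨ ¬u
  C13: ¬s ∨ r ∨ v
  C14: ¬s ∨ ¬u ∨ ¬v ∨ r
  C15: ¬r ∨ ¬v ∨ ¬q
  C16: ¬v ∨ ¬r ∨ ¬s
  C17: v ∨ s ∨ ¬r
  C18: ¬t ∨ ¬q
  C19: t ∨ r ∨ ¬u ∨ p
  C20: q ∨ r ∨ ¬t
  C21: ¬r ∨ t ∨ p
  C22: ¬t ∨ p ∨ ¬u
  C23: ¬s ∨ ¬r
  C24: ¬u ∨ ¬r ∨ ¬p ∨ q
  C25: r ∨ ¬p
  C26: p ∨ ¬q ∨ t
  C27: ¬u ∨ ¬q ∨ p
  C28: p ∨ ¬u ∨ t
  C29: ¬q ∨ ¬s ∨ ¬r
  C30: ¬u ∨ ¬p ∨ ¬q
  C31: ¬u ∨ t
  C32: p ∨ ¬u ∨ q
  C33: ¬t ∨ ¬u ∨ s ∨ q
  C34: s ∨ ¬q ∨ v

Suppose q = True.
Unit clause (¬t) forces t = False.
Unit clause (¬p) forces p = False.
That conflicts with the unit clause (p).
So every satisfying assignment has q = False.

False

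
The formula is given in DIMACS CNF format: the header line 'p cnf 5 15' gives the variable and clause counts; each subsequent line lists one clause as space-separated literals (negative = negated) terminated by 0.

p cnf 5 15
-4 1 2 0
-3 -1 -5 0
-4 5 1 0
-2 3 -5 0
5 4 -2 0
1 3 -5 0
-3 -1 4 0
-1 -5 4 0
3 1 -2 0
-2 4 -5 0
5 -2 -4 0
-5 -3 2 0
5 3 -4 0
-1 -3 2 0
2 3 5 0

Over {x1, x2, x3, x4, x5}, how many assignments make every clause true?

3

There are 2^5 = 32 truth assignments over (x1, x2, x3, x4, x5).
Split on x3. With x3 = True, the clauses containing x3 are satisfied and ¬x3 drops from the rest; 2 of the 2^4 = 16 assignments to the other variables satisfy what remains.
With x3 = False, by the same count on the reduced clause set, 1 assignment works.
(One model: x1=F, x2=F, x3=T, x4=F, x5=F.)
Total: 2 + 1 = 3.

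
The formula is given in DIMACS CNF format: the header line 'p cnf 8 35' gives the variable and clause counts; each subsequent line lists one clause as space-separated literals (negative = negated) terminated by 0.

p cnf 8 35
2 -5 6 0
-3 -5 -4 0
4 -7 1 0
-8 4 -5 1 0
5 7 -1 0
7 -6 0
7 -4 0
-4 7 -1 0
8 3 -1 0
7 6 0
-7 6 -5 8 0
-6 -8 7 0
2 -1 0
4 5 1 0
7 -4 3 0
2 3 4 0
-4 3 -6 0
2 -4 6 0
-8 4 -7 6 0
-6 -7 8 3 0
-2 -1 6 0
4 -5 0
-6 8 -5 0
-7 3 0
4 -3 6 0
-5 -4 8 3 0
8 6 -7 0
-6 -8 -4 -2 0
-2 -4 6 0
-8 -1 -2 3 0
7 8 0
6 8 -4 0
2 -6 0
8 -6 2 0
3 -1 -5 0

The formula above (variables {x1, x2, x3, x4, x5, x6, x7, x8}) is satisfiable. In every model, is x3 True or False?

Suppose x3 = False.
Unit clause (¬x7) forces x7 = False.
Unit clause (¬x6) forces x6 = False.
But (x6) is also a unit clause — contradiction.
So every satisfying assignment has x3 = True.

True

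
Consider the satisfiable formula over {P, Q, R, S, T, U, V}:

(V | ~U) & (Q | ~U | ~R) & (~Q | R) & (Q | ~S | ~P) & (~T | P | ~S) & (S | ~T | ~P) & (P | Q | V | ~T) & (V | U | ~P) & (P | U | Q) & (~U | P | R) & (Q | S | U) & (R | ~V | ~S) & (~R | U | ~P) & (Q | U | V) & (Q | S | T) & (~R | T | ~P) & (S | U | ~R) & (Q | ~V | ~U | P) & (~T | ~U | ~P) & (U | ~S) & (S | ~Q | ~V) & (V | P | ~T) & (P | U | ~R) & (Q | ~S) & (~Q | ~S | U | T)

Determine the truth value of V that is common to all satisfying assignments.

True

Suppose V = 0.
From the singleton clause (~U), U = 0.
From the singleton clause (~P), P = 0.
From the singleton clause (Q), Q = 1.
From the singleton clause (R), R = 1.
That conflicts with the unit clause (~R).
So every satisfying assignment has V = True.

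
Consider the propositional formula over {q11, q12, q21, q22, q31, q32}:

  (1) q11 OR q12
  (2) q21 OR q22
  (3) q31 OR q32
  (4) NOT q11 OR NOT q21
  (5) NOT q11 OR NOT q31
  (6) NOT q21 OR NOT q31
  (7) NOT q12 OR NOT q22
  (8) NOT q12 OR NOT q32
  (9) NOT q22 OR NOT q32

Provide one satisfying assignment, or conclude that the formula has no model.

UNSATISFIABLE

Suppose q11 = true.
(NOT q21) alone gives q21 = false.
(q22) alone gives q22 = true.
(NOT q31) alone gives q31 = false.
(q32) alone gives q32 = true.
Now (NOT q32) is unsatisfied and unit — conflict.
So q11 must be the other value — set q11 = false.
(q12) alone gives q12 = true.
(NOT q22) alone gives q22 = false.
(q21) alone gives q21 = true.
(NOT q31) alone gives q31 = false.
(q32) alone gives q32 = true.
Now (NOT q32) is unsatisfied and unit — conflict.
Either choice for q11 ends in contradiction.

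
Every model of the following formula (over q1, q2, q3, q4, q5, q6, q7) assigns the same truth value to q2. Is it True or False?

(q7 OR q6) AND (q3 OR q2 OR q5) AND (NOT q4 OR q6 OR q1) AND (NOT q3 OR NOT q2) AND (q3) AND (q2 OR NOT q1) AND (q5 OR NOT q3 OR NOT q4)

False

Suppose q2 = true.
(NOT q3) alone gives q3 = false.
But (q3) is also a unit clause — contradiction.
So every satisfying assignment has q2 = False.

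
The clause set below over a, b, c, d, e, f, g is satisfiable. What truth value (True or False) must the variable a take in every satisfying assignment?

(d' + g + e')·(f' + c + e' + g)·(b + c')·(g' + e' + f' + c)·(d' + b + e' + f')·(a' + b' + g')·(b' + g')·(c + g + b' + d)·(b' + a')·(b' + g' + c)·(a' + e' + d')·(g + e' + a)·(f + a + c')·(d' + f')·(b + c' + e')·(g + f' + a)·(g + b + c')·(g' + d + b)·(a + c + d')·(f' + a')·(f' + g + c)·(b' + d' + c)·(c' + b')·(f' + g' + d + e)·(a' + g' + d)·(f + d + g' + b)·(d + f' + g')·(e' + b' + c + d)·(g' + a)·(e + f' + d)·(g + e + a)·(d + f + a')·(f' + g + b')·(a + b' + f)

Suppose a = 0.
From the singleton clause (g'), g = 0.
From the singleton clause (e'), e = 0.
That conflicts with the unit clause (e).
So every satisfying assignment has a = True.

True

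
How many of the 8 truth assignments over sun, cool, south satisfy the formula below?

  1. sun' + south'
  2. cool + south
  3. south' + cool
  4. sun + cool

3

There are 2^3 = 8 truth assignments over (sun, cool, south).
Check each against the 4 clauses (columns in the order sun, cool, south):
  F F F  ✗ fails (cool + south)
  F F T  ✗ fails (south' + cool)
  F T F  ✓ satisfies all
  F T T  ✓ satisfies all
  T F F  ✗ fails (cool + south)
  T F T  ✗ fails (sun' + south')
  T T F  ✓ satisfies all
  T T T  ✗ fails (sun' + south')
3 of the 8 rows are models.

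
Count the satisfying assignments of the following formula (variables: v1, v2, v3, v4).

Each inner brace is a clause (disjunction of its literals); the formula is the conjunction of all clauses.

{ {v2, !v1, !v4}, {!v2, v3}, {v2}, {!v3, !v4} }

There are 2^4 = 16 truth assignments over (v1, v2, v3, v4).
Check each against the 4 clauses (columns in the order v1, v2, v3, v4):
  F F F F  ✗ fails (v2)
  F F F T  ✗ fails (v2)
  F F T F  ✗ fails (v2)
  F F T T  ✗ fails (v2)
  F T F F  ✗ fails (!v2 || v3)
  F T F T  ✗ fails (!v2 || v3)
  F T T F  ✓ satisfies all
  F T T T  ✗ fails (!v3 || !v4)
  T F F F  ✗ fails (v2)
  T F F T  ✗ fails (v2 || !v1 || !v4)
  T F T F  ✗ fails (v2)
  T F T T  ✗ fails (v2 || !v1 || !v4)
  T T F F  ✗ fails (!v2 || v3)
  T T F T  ✗ fails (!v2 || v3)
  T T T F  ✓ satisfies all
  T T T T  ✗ fails (!v3 || !v4)
2 of the 16 rows are models.

2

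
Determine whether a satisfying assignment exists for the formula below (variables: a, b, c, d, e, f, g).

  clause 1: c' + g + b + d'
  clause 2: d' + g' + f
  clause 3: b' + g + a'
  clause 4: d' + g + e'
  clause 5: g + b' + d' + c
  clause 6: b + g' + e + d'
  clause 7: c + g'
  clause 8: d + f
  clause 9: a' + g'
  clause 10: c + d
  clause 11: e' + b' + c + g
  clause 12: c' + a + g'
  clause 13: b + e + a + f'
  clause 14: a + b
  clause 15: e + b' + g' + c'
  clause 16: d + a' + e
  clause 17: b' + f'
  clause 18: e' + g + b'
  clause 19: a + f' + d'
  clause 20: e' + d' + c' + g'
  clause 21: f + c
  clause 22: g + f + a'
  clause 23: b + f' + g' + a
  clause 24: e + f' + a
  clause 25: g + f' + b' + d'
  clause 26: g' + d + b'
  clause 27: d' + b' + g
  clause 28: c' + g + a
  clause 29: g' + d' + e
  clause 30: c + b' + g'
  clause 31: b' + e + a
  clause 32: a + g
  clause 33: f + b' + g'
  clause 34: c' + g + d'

Case c = 0:
Unit clause (g') forces g = 0.
Unit clause (d) forces d = 1.
Unit clause (e') forces e = 0.
Unit clause (b') forces b = 0.
Unit clause (a) forces a = 1.
Unit clause (f) forces f = 1.
Every clause now holds.
A satisfying assignment: a ↦ 1,  b ↦ 0,  c ↦ 0,  d ↦ 1,  e ↦ 0,  f ↦ 1,  g ↦ 0.

Yes, satisfiable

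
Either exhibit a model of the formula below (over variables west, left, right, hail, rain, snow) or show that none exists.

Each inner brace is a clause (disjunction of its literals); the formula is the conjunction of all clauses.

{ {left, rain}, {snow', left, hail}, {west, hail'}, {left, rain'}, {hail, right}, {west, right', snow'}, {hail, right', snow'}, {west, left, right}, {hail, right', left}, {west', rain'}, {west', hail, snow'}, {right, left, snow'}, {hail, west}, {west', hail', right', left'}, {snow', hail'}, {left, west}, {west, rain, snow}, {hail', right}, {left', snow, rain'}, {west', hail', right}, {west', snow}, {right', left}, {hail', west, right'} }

Case left = 1:
Case west = 1:
From the singleton clause (rain'), rain = 0.
From the singleton clause (snow), snow = 1.
From the singleton clause (hail), hail = 1.
That conflicts with the unit clause (hail').
That branch fails; take west = 0 instead.
From the singleton clause (hail'), hail = 0.
That conflicts with the unit clause (hail).
Neither west = 1 nor west = 0 works.
That branch fails; take left = 0 instead.
From the singleton clause (rain), rain = 1.
That conflicts with the unit clause (rain').
Neither left = 1 nor left = 0 works.

UNSATISFIABLE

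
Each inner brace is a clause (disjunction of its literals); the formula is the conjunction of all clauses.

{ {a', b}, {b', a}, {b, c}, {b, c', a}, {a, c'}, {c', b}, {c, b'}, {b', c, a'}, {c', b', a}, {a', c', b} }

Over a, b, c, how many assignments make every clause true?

There are 2^3 = 8 truth assignments over (a, b, c).
Check each against the 10 clauses (columns in the order a, b, c):
  F F F  ✗ fails (b + c)
  F F T  ✗ fails (b + c' + a)
  F T F  ✗ fails (b' + a)
  F T T  ✗ fails (b' + a)
  T F F  ✗ fails (a' + b)
  T F T  ✗ fails (a' + b)
  T T F  ✗ fails (c + b')
  T T T  ✓ satisfies all
1 of the 8 rows is a model.

1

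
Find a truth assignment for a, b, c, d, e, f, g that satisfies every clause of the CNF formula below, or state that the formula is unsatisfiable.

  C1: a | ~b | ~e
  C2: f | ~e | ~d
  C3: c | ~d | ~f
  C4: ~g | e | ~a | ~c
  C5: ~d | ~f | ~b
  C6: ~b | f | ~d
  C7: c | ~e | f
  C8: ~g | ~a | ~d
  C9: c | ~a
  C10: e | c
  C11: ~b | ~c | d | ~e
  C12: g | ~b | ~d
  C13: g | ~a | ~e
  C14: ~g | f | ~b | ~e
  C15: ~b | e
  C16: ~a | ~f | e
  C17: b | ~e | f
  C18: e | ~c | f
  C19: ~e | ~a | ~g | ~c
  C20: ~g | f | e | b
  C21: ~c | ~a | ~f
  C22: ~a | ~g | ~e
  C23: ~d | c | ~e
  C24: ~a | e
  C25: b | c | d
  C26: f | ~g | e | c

Branch on c: set c = 1.
Branch on b: set b = 0.
Branch on e: set e = 0.
(f) alone gives f = 1.
(~a) alone gives a = 0.
Every clause is now satisfied; d, g are unconstrained.

a=0,  b=0,  c=1,  d=0,  e=0,  f=1,  g=0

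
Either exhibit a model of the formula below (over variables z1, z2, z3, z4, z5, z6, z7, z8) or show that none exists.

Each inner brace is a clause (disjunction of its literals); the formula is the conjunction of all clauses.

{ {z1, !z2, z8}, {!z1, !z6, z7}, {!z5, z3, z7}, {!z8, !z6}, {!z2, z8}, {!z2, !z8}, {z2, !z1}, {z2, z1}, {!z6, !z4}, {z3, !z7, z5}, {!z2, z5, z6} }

Branch on z8: set z8 = false.
Unit clause (!z2) forces z2 = false.
Unit clause (!z1) forces z1 = false.
That conflicts with the unit clause (z1).
Backtrack on z8: now try z8 = true.
Unit clause (!z6) forces z6 = false.
Unit clause (!z2) forces z2 = false.
Unit clause (!z1) forces z1 = false.
That conflicts with the unit clause (z1).
Either choice for z8 ends in contradiction.

UNSATISFIABLE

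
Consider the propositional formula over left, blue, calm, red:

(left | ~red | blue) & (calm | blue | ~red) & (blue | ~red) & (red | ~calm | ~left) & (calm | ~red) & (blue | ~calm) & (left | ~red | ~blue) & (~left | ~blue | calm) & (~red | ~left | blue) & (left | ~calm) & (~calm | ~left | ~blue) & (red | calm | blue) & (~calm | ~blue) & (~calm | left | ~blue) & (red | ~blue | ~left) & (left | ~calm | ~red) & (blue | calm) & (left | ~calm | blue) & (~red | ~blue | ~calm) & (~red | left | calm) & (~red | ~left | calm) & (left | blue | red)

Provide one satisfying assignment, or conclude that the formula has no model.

left: 0, blue: 1, calm: 0, red: 0

Suppose blue = 1.
The clause (~calm) is unit, so calm = 0.
The clause (~red) is unit, so red = 0.
The clause (~left) is unit, so left = 0.
All clauses are satisfied.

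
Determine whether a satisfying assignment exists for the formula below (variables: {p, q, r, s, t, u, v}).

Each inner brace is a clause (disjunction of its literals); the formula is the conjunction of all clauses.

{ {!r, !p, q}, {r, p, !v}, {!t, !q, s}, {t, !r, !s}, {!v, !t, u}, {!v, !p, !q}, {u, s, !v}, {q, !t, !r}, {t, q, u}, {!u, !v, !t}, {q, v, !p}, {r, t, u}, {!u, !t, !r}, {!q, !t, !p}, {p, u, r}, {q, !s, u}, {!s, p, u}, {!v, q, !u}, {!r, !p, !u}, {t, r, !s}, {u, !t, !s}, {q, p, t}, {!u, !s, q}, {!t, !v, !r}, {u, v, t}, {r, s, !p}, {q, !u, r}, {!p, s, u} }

Case r = true:
Case p = false:
Case t = false:
(!s) alone gives s = false.
(q) alone gives q = true.
Case u = true:
All clauses hold; v can take either value.
A satisfying assignment: p: false, q: true, r: true, s: false, t: false, u: true, v: false.

Satisfiable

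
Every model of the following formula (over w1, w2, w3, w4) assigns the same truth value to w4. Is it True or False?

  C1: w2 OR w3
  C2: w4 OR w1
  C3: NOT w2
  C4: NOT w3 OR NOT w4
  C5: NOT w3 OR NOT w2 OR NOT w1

False

Suppose w4 = true.
From the singleton clause (NOT w2), w2 = false.
From the singleton clause (w3), w3 = true.
Now (NOT w3) is unsatisfied and unit — conflict.
So every satisfying assignment has w4 = False.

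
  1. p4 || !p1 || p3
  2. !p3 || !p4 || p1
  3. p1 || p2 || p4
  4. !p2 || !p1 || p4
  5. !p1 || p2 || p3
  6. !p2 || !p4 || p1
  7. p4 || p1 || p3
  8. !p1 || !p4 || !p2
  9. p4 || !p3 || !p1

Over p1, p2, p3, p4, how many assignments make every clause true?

There are 2^4 = 16 truth assignments over (p1, p2, p3, p4).
Check each against the 9 clauses (columns in the order p1, p2, p3, p4):
  F F F F  ✗ fails (p1 || p2 || p4)
  F F F T  ✓ satisfies all
  F F T F  ✗ fails (p1 || p2 || p4)
  F F T T  ✗ fails (!p3 || !p4 || p1)
  F T F F  ✗ fails (p4 || p1 || p3)
  F T F T  ✗ fails (!p2 || !p4 || p1)
  F T T F  ✓ satisfies all
  F T T T  ✗ fails (!p3 || !p4 || p1)
  T F F F  ✗ fails (p4 || !p1 || p3)
  T F F T  ✗ fails (!p1 || p2 || p3)
  T F T F  ✗ fails (p4 || !p3 || !p1)
  T F T T  ✓ satisfies all
  T T F F  ✗ fails (p4 || !p1 || p3)
  T T F T  ✗ fails (!p1 || !p4 || !p2)
  T T T F  ✗ fails (!p2 || !p1 || p4)
  T T T T  ✗ fails (!p1 || !p4 || !p2)
3 of the 16 rows are models.

3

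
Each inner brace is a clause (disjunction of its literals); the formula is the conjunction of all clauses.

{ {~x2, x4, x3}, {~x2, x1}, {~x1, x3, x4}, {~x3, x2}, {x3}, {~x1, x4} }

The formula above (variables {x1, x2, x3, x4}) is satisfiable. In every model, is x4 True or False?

True

Suppose x4 = 0.
From the singleton clause (x3), x3 = 1.
From the singleton clause (x2), x2 = 1.
From the singleton clause (x1), x1 = 1.
But (~x1) is also a unit clause — contradiction.
So every satisfying assignment has x4 = True.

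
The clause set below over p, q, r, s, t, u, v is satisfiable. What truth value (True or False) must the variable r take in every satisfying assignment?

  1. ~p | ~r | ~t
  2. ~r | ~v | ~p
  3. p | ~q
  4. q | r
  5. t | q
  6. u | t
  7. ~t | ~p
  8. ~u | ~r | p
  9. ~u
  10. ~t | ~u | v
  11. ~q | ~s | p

Suppose r = 0.
The clause (q) is unit, so q = 1.
The clause (p) is unit, so p = 1.
The clause (~t) is unit, so t = 0.
The clause (u) is unit, so u = 1.
But (~u) is also a unit clause — contradiction.
So every satisfying assignment has r = True.

True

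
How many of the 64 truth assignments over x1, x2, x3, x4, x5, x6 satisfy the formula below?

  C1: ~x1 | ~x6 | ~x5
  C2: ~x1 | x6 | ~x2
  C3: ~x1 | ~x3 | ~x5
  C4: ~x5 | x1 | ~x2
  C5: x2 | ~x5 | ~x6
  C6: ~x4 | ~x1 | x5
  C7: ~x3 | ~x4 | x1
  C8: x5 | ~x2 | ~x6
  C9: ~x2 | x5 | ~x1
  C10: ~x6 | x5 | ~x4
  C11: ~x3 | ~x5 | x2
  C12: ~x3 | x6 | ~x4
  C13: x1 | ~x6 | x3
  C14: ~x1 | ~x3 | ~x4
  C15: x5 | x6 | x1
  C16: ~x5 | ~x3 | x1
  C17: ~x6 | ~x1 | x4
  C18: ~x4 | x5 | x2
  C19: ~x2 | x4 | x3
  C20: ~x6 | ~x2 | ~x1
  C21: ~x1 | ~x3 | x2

There are 2^6 = 64 truth assignments over (x1, x2, x3, x4, x5, x6).
Split on x3. With x3 = 1, the clauses containing x3 are satisfied and ~x3 drops from the rest; 1 of the 2^5 = 32 assignments to the other variables satisfy what remains.
With x3 = 0, by the same count on the reduced clause set, 5 assignments work.
(One model: x1=F, x2=F, x3=F, x4=F, x5=T, x6=F.)
Total: 1 + 5 = 6.

6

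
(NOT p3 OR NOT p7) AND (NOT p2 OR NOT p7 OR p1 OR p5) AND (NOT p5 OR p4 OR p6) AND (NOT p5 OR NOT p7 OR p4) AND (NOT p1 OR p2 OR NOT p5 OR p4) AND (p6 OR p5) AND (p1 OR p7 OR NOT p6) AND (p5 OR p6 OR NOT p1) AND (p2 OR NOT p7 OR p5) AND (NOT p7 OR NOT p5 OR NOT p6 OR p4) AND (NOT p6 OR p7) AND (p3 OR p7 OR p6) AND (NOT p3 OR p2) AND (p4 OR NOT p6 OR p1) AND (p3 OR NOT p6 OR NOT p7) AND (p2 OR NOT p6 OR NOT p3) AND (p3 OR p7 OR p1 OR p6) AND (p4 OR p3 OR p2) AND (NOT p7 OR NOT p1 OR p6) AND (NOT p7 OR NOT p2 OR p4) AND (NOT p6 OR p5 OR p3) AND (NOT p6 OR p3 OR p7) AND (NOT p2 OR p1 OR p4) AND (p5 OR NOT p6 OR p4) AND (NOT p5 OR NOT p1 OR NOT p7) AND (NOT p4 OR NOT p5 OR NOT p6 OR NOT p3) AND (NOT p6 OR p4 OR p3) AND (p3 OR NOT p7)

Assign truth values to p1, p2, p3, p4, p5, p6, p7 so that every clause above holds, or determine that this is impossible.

p1 ↦ false, p2 ↦ true, p3 ↦ true, p4 ↦ true, p5 ↦ true, p6 ↦ false, p7 ↦ false

Case p3 = true:
The clause (NOT p7) is unit, so p7 = false.
The clause (NOT p6) is unit, so p6 = false.
The clause (p5) is unit, so p5 = true.
The clause (p4) is unit, so p4 = true.
The clause (p2) is unit, so p2 = true.
No clause remains; p1 is free.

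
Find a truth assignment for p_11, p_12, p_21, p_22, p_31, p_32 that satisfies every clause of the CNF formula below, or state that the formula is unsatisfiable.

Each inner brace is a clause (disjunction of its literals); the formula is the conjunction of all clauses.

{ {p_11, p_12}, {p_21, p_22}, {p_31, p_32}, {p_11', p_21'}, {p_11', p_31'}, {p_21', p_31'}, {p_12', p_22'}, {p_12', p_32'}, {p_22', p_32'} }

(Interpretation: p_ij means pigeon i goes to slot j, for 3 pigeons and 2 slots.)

UNSATISFIABLE

Branch on p_11: set p_11 = 1.
(p_21') alone gives p_21 = 0.
(p_22) alone gives p_22 = 1.
(p_31') alone gives p_31 = 0.
(p_32) alone gives p_32 = 1.
But (p_32') is also a unit clause — contradiction.
That branch fails; take p_11 = 0 instead.
(p_12) alone gives p_12 = 1.
(p_22') alone gives p_22 = 0.
(p_21) alone gives p_21 = 1.
(p_31') alone gives p_31 = 0.
(p_32) alone gives p_32 = 1.
But (p_32') is also a unit clause — contradiction.
Both values of p_11 lead to a conflict.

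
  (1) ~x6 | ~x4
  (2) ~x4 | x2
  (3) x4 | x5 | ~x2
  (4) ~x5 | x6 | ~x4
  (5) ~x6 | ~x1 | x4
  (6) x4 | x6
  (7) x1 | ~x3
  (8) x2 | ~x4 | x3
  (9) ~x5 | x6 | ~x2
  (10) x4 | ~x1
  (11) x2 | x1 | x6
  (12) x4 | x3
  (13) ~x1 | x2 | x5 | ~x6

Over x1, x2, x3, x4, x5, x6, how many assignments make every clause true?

There are 2^6 = 64 truth assignments over (x1, x2, x3, x4, x5, x6).
Split on x6. With x6 = 1, the clauses containing x6 are satisfied and ~x6 drops from the rest; 0 of the 2^5 = 32 assignments to the other variables satisfy what remains.
With x6 = 0, by the same count on the reduced clause set, 3 assignments work.
(One model: x1=F, x2=T, x3=F, x4=T, x5=F, x6=F.)
Total: 0 + 3 = 3.

3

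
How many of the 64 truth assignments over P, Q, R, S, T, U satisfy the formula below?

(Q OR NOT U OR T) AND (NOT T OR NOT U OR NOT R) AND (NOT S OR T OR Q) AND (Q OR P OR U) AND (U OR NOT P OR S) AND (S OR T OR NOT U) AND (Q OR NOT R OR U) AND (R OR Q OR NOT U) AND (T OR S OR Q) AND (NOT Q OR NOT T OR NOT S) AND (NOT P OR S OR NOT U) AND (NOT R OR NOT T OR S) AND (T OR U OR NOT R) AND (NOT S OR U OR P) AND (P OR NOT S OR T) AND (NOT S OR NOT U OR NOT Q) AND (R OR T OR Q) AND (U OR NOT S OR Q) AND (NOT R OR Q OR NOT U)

There are 2^6 = 64 truth assignments over (P, Q, R, S, T, U).
Split on Q. With Q = true, the clauses containing Q are satisfied and NOT Q drops from the rest; 4 of the 2^5 = 32 assignments to the other variables satisfy what remains.
With Q = false, by the same count on the reduced clause set, 0 assignments work.
(One model: P=F, Q=T, R=F, S=F, T=F, U=F.)
Total: 4 + 0 = 4.

4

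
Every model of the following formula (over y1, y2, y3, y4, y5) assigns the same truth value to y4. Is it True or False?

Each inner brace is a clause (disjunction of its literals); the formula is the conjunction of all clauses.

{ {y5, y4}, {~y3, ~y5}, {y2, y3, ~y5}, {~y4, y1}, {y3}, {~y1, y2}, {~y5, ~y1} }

Suppose y4 = 0.
From the singleton clause (y5), y5 = 1.
From the singleton clause (~y3), y3 = 0.
That conflicts with the unit clause (y3).
So every satisfying assignment has y4 = True.

True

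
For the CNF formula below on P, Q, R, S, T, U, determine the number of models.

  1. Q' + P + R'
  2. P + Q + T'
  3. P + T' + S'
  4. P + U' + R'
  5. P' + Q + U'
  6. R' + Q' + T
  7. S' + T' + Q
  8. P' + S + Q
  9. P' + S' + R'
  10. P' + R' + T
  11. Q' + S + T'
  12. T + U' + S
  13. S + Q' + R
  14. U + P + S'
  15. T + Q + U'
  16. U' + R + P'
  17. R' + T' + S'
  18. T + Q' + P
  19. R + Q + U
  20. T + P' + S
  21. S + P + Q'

There are 2^6 = 64 truth assignments over (P, Q, R, S, T, U).
Split on Q. With Q = 1, the clauses containing Q are satisfied and Q' drops from the rest; 2 of the 2^5 = 32 assignments to the other variables satisfy what remains.
With Q = 0, by the same count on the reduced clause set, 1 assignment works.
(One model: P=F, Q=F, R=T, S=F, T=F, U=F.)
Total: 2 + 1 = 3.

3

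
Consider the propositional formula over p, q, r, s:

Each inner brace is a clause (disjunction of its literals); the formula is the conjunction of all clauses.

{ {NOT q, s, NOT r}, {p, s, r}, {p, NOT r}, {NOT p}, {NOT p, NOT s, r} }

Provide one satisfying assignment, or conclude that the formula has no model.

Unit clause (NOT p) forces p = false.
Unit clause (NOT r) forces r = false.
Unit clause (s) forces s = true.
Every clause is now satisfied; q is unconstrained.

p ↦ false,  q ↦ false,  r ↦ false,  s ↦ true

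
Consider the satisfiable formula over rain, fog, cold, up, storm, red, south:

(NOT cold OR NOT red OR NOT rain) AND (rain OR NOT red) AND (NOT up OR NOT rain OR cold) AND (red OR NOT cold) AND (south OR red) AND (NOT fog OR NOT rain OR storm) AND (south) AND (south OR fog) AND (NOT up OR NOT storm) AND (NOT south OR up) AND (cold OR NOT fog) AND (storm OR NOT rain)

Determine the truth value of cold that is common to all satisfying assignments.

Suppose cold = true.
Unit clause (red) forces red = true.
Unit clause (NOT rain) forces rain = false.
That conflicts with the unit clause (rain).
So every satisfying assignment has cold = False.

False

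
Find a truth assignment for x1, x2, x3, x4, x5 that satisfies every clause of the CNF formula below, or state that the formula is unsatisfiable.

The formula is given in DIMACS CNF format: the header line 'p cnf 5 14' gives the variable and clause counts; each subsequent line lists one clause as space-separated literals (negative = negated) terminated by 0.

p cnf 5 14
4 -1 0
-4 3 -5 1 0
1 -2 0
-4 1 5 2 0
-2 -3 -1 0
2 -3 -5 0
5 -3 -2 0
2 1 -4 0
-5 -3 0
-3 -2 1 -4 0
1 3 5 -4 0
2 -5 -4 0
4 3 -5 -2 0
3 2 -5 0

x1 ↦ False, x2 ↦ False, x3 ↦ False, x4 ↦ False, x5 ↦ False

Try x4 = False.
The clause (¬x1) is unit, so x1 = False.
The clause (¬x2) is unit, so x2 = False.
Try x3 = False.
The clause (¬x5) is unit, so x5 = False.
All clauses are satisfied.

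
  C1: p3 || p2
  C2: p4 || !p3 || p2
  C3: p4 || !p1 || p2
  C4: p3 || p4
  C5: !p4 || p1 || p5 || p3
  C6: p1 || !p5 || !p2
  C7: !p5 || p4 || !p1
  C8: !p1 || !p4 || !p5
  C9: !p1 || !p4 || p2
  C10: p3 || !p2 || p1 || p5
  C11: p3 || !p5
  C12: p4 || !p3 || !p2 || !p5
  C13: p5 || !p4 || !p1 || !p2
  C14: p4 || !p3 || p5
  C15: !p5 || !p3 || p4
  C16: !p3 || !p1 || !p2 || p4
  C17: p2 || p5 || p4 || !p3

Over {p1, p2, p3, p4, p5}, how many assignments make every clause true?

3

There are 2^5 = 32 truth assignments over (p1, p2, p3, p4, p5).
Split on p4. With p4 = true, the clauses containing p4 are satisfied and !p4 drops from the rest; 3 of the 2^4 = 16 assignments to the other variables satisfy what remains.
With p4 = false, by the same count on the reduced clause set, 0 assignments work.
(One model: p1=F, p2=F, p3=T, p4=T, p5=F.)
Total: 3 + 0 = 3.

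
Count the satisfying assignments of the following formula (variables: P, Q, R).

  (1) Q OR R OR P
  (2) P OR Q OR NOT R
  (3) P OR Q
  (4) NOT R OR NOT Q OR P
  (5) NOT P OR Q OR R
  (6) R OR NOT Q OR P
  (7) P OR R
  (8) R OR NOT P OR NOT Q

There are 2^3 = 8 truth assignments over (P, Q, R).
Split on Q. With Q = true, the clauses containing Q are satisfied and NOT Q drops from the rest; 1 of the 2^2 = 4 assignments to the other variables satisfy what remains.
With Q = false, by the same count on the reduced clause set, 1 assignment works.
Total: 1 + 1 = 2.

2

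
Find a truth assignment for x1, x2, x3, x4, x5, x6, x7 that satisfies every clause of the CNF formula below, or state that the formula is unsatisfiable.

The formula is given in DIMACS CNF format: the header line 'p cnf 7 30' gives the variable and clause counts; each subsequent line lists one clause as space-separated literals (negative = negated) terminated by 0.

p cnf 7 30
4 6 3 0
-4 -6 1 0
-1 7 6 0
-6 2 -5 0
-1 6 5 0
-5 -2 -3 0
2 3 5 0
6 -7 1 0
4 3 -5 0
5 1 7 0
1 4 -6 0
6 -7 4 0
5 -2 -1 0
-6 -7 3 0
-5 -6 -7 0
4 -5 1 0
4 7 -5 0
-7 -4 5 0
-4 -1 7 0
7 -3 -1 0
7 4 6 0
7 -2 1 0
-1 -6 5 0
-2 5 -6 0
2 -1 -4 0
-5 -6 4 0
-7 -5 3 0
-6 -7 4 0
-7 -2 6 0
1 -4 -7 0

Suppose x4 = True.
Suppose x6 = False.
Suppose x1 = False.
Unit clause (¬x7) forces x7 = False.
Unit clause (x5) forces x5 = True.
Unit clause (¬x2) forces x2 = False.
No clause remains; x3 is free.

x1=False; x2=False; x3=True; x4=True; x5=True; x6=False; x7=False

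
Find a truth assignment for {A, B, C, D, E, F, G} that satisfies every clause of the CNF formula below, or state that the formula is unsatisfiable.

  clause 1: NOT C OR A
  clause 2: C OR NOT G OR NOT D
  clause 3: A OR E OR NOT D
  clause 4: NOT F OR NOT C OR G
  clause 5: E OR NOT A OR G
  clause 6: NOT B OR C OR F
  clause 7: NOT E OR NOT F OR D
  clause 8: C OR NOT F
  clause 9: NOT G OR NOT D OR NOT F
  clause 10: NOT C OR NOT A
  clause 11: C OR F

Branch on C: set C = false.
The clause (NOT F) is unit, so F = false.
Now (F) is unsatisfied and unit — conflict.
So C must be the other value — set C = true.
The clause (A) is unit, so A = true.
Now (NOT A) is unsatisfied and unit — conflict.
Either choice for C ends in contradiction.

UNSATISFIABLE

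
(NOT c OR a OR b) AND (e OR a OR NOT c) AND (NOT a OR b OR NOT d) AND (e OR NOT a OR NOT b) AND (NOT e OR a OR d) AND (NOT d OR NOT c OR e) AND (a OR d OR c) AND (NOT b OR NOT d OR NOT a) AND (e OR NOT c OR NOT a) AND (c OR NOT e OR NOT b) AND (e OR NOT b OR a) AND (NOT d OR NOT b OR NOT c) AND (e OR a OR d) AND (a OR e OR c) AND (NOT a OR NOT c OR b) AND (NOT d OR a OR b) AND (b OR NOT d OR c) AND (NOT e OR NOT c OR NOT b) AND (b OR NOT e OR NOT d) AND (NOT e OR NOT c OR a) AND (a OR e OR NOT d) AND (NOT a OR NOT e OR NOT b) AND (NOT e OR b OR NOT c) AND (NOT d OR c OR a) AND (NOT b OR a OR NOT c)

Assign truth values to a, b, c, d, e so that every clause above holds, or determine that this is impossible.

a=true, b=false, c=false, d=false, e=false

Suppose c = false.
Suppose a = true.
Suppose b = false.
From the singleton clause (NOT d), d = false.
Every clause is now satisfied; e is unconstrained.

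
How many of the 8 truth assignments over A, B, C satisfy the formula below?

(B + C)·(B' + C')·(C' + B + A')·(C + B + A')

3

There are 2^3 = 8 truth assignments over (A, B, C).
Check each against the 4 clauses (columns in the order A, B, C):
  F F F  ✗ fails (B + C)
  F F T  ✓ satisfies all
  F T F  ✓ satisfies all
  F T T  ✗ fails (B' + C')
  T F F  ✗ fails (B + C)
  T F T  ✗ fails (C' + B + A')
  T T F  ✓ satisfies all
  T T T  ✗ fails (B' + C')
3 of the 8 rows are models.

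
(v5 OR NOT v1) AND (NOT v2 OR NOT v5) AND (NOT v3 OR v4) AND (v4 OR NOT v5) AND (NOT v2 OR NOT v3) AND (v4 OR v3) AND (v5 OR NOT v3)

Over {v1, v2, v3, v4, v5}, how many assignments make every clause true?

6

There are 2^5 = 32 truth assignments over (v1, v2, v3, v4, v5).
Split on v5. With v5 = true, the clauses containing v5 are satisfied and NOT v5 drops from the rest; 4 of the 2^4 = 16 assignments to the other variables satisfy what remains.
With v5 = false, by the same count on the reduced clause set, 2 assignments work.
(One model: v1=F, v2=F, v3=F, v4=T, v5=F.)
Total: 4 + 2 = 6.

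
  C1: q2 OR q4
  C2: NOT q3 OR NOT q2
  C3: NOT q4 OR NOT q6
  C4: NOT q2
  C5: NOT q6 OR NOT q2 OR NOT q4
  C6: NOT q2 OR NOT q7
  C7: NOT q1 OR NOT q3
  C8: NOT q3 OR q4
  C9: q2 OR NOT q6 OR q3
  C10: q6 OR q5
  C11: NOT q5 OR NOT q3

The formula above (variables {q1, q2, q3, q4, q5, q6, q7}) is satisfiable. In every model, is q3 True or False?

False

Suppose q3 = true.
The clause (NOT q2) is unit, so q2 = false.
The clause (q4) is unit, so q4 = true.
The clause (NOT q6) is unit, so q6 = false.
The clause (NOT q1) is unit, so q1 = false.
The clause (q5) is unit, so q5 = true.
That conflicts with the unit clause (NOT q5).
So every satisfying assignment has q3 = False.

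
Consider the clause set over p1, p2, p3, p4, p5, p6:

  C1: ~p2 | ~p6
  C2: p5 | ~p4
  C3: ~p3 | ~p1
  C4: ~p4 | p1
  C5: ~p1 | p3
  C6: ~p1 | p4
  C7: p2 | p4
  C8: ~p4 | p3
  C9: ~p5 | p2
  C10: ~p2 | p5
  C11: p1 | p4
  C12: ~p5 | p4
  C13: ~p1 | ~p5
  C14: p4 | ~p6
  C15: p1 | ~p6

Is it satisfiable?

Unsatisfiable

Suppose p2 = 0.
From the singleton clause (p4), p4 = 1.
From the singleton clause (p5), p5 = 1.
Now (~p5) is unsatisfied and unit — conflict.
Undo p2 and try p2 = 1.
From the singleton clause (~p6), p6 = 0.
From the singleton clause (p5), p5 = 1.
From the singleton clause (p4), p4 = 1.
From the singleton clause (p1), p1 = 1.
Now (~p1) is unsatisfied and unit — conflict.
Both values of p2 lead to a conflict.
No assignment satisfies every clause.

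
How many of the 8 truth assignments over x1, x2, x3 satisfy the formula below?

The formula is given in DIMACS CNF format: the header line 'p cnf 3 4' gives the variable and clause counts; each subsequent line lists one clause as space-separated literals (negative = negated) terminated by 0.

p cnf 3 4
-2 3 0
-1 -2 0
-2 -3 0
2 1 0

There are 2^3 = 8 truth assignments over (x1, x2, x3).
Check each against the 4 clauses (columns in the order x1, x2, x3):
  F F F  ✗ fails (x2 ∨ x1)
  F F T  ✗ fails (x2 ∨ x1)
  F T F  ✗ fails (¬x2 ∨ x3)
  F T T  ✗ fails (¬x2 ∨ ¬x3)
  T F F  ✓ satisfies all
  T F T  ✓ satisfies all
  T T F  ✗ fails (¬x2 ∨ x3)
  T T T  ✗ fails (¬x1 ∨ ¬x2)
2 of the 8 rows are models.

2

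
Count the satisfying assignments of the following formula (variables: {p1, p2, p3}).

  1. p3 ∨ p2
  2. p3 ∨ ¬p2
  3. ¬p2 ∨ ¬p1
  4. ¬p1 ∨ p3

There are 2^3 = 8 truth assignments over (p1, p2, p3).
Check each against the 4 clauses (columns in the order p1, p2, p3):
  F F F  ✗ fails (p3 ∨ p2)
  F F T  ✓ satisfies all
  F T F  ✗ fails (p3 ∨ ¬p2)
  F T T  ✓ satisfies all
  T F F  ✗ fails (p3 ∨ p2)
  T F T  ✓ satisfies all
  T T F  ✗ fails (p3 ∨ ¬p2)
  T T T  ✗ fails (¬p2 ∨ ¬p1)
3 of the 8 rows are models.

3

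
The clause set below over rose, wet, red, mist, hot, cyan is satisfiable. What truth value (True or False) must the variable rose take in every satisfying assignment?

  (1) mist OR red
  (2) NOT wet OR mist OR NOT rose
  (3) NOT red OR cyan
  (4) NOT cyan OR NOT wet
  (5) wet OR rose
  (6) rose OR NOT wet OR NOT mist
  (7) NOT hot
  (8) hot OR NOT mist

Suppose rose = false.
Unit clause (wet) forces wet = true.
Unit clause (NOT cyan) forces cyan = false.
Unit clause (NOT red) forces red = false.
Unit clause (mist) forces mist = true.
That conflicts with the unit clause (NOT mist).
So every satisfying assignment has rose = True.

True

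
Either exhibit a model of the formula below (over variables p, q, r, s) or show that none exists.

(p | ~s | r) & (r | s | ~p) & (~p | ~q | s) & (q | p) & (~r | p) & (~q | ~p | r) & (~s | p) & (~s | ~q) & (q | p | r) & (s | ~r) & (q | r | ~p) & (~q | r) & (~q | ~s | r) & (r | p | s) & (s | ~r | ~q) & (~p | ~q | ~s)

p=1; q=0; r=1; s=1

Branch on q: set q = 0.
(p) alone gives p = 1.
(r) alone gives r = 1.
(s) alone gives s = 1.
All clauses are satisfied.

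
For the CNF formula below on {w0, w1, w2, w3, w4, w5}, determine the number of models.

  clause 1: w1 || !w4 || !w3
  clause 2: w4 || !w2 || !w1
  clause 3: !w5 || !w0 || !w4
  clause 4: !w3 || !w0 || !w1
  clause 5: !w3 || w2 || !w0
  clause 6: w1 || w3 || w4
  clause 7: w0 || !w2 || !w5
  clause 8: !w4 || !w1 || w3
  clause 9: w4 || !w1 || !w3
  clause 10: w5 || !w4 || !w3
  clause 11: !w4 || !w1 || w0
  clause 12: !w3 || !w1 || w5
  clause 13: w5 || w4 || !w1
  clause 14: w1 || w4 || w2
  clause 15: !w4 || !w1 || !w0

There are 2^6 = 64 truth assignments over (w0, w1, w2, w3, w4, w5).
Split on w3. With w3 = true, the clauses containing w3 are satisfied and !w3 drops from the rest; 3 of the 2^5 = 32 assignments to the other variables satisfy what remains.
With w3 = false, by the same count on the reduced clause set, 7 assignments work.
Total: 3 + 7 = 10.

10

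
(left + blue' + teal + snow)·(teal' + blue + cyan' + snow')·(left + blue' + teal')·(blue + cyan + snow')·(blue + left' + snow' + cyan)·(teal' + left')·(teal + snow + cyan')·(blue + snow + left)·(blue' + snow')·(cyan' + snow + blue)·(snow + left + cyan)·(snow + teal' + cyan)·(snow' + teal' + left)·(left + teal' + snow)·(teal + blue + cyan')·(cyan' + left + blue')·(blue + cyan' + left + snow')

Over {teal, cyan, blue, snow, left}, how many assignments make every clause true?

There are 2^5 = 32 truth assignments over (teal, cyan, blue, snow, left).
Split on cyan. With cyan = 1, the clauses containing cyan are satisfied and cyan' drops from the rest; 0 of the 2^4 = 16 assignments to the other variables satisfy what remains.
With cyan = 0, by the same count on the reduced clause set, 2 assignments work.
Total: 0 + 2 = 2.

2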